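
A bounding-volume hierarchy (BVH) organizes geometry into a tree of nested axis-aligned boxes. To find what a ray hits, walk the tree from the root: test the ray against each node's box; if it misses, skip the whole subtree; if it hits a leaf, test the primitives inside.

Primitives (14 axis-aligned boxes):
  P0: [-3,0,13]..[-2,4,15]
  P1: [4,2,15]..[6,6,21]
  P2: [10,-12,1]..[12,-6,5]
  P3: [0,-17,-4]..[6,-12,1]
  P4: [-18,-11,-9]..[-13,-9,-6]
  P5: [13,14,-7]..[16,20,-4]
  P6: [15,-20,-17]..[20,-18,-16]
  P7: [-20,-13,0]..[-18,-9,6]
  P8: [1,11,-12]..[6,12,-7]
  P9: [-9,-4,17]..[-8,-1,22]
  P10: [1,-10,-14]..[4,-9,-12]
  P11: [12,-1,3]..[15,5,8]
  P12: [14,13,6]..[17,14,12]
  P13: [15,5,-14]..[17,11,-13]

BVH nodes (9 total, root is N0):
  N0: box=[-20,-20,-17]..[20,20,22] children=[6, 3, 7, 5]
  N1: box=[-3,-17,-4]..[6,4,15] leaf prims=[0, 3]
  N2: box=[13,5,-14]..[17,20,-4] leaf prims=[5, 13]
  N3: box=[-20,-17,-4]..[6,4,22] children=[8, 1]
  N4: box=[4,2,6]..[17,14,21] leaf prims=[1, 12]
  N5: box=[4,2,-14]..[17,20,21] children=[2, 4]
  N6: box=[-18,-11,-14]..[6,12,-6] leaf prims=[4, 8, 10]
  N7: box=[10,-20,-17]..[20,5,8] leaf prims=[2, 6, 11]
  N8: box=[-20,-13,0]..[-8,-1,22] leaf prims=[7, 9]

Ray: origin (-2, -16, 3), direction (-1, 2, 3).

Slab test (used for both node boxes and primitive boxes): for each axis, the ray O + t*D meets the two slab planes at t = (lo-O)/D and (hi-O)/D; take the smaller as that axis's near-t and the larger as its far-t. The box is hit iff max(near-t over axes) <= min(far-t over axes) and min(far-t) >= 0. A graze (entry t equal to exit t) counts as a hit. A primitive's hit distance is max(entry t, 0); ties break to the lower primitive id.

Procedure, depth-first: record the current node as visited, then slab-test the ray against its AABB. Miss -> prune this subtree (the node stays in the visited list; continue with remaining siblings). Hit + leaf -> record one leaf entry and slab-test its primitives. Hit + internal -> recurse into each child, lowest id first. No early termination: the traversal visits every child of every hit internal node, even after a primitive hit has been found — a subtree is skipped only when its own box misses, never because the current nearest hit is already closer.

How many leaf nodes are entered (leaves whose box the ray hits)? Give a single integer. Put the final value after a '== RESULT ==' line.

Trace the traversal:
N0 x:[-22,18] y:[-2,18] z:[-20/3,19/3] -> hit [-2,19/3], descend [3, 5, 6, 7]
  N3 x:[-8,18] y:[-1/2,10] z:[-7/3,19/3] -> hit [-1/2,19/3], descend [1, 8]
    N1 x:[-8,1] y:[-1/2,10] z:[-7/3,4] -> hit [-1/2,1] leaf, test {P0(miss), P3(miss)}
    N8 x:[6,18] y:[3/2,15/2] z:[-1,19/3] -> hit [6,19/3] leaf, test {P7(miss), P9@t=6}
  N5 x:[-19,-6] y:[9,18] z:[-17/3,6] -> miss, prune
  N6 x:[-8,16] y:[5/2,14] z:[-17/3,-3] -> miss, prune
  N7 x:[-22,-12] y:[-2,21/2] z:[-20/3,5/3] -> miss, prune

7 AABB tests over nodes [0, 3, 1, 8, 5, 6, 7]; 2 leaves entered; closest P9.

== RESULT ==
2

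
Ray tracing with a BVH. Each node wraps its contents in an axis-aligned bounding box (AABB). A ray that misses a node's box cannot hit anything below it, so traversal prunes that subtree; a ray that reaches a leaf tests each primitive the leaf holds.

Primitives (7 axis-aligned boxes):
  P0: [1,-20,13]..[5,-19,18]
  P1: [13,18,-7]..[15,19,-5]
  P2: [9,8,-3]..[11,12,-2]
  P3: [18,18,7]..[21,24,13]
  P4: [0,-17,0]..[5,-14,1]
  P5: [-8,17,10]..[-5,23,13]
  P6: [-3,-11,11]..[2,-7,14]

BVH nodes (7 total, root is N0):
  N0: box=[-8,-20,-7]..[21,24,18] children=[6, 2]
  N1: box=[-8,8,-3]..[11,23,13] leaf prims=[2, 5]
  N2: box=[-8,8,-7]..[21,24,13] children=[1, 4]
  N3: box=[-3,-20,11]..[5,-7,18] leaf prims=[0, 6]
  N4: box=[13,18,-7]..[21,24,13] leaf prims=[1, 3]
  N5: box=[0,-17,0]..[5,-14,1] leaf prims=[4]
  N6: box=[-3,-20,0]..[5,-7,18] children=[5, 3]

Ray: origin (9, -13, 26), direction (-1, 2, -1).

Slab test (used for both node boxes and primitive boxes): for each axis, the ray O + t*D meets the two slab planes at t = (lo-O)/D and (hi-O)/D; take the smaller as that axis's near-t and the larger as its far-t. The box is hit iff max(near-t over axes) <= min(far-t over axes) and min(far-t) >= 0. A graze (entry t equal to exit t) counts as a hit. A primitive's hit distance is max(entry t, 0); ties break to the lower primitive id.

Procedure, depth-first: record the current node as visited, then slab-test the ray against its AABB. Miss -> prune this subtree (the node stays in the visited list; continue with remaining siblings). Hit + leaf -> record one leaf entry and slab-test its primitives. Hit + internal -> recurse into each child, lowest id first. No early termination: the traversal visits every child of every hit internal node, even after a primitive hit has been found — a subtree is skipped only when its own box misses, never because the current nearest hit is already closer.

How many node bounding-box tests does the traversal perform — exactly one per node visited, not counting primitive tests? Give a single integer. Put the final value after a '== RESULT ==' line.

Walk:
N0 x:[-12,17] y:[-7/2,37/2] z:[8,33] -> hit [8,17], descend [2, 6]
  N2 x:[-12,17] y:[21/2,37/2] z:[13,33] -> hit [13,17], descend [1, 4]
    N1 x:[-2,17] y:[21/2,18] z:[13,29] -> hit [13,17] leaf, test {P2(miss), P5@t=15}
    N4 x:[-12,-4] y:[31/2,37/2] z:[13,33] -> miss, prune
  N6 x:[4,12] y:[-7/2,3] z:[8,26] -> miss, prune

order=[0, 2, 1, 4, 6]  |boxes|=5  |leaves|=1  hit=P5

== RESULT ==
5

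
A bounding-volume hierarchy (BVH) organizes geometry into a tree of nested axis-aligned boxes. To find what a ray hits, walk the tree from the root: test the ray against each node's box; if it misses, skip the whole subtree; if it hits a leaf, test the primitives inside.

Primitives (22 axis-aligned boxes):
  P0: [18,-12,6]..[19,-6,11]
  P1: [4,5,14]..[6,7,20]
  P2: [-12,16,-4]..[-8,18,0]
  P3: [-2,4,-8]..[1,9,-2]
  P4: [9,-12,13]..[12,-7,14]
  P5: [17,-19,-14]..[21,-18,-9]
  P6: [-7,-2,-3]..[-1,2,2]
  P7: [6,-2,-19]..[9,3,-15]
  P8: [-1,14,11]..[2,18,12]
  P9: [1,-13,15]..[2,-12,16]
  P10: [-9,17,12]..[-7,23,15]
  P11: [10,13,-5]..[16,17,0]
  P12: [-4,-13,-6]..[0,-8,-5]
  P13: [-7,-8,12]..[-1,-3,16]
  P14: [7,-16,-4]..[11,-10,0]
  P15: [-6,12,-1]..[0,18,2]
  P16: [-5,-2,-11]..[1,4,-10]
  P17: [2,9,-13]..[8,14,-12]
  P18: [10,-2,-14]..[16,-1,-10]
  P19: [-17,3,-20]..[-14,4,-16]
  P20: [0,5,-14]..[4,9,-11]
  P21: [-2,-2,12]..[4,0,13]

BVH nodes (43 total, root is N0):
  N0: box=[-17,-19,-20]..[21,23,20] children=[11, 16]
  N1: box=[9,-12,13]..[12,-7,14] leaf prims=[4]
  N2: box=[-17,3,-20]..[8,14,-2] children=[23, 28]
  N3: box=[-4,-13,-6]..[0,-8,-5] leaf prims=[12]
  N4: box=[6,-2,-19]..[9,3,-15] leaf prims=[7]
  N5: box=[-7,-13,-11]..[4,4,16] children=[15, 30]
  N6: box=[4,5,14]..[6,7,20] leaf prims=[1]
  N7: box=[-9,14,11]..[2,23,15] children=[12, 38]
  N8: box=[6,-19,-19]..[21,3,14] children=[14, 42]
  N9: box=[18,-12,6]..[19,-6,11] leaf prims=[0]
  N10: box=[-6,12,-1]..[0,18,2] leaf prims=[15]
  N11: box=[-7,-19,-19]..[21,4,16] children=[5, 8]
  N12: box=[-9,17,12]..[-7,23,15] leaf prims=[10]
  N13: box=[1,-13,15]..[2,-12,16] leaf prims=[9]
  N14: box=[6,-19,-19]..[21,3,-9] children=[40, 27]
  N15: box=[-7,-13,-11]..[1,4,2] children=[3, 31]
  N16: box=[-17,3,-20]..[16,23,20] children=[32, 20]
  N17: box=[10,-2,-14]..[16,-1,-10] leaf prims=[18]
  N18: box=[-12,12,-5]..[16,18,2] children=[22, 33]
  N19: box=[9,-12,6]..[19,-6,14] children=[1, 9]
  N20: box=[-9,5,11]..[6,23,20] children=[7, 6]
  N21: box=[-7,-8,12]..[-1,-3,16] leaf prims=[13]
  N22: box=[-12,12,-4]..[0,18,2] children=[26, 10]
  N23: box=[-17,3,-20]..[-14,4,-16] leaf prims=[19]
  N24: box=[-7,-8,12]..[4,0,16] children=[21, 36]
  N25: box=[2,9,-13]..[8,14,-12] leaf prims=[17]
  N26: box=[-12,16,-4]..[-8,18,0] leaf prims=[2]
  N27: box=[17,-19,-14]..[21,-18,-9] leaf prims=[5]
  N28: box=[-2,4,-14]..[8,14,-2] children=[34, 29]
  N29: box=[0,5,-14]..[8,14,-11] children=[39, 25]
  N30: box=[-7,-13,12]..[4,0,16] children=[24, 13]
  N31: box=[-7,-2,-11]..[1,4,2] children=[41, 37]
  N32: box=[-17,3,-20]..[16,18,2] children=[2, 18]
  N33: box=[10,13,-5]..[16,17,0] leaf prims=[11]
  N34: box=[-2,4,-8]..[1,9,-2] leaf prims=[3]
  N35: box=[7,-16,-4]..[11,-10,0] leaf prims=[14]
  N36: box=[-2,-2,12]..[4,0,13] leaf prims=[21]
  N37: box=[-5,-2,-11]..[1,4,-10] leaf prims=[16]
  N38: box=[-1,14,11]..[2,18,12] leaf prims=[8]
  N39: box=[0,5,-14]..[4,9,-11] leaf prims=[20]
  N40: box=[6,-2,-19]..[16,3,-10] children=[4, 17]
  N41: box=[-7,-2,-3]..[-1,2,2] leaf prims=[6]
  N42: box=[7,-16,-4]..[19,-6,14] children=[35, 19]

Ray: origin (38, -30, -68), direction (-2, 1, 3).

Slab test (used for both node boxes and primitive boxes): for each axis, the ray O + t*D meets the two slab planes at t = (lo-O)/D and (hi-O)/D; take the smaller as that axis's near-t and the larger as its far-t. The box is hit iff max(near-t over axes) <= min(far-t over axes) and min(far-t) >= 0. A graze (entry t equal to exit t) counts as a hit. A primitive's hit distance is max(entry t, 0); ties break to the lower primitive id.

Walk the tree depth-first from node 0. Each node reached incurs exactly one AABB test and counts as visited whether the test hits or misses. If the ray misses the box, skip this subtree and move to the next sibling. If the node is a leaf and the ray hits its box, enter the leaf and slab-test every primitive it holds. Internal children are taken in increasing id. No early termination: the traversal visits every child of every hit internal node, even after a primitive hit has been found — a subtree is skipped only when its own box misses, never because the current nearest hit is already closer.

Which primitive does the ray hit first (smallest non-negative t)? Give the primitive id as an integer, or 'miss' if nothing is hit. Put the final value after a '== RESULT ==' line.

Traverse from the root:
N0 x:[17/2,55/2] y:[11,53] z:[16,88/3] -> hit [16,55/2], descend [11, 16]
  N11 x:[17/2,45/2] y:[11,34] z:[49/3,28] -> hit [49/3,45/2], descend [5, 8]
    N5 x:[17,45/2] y:[17,34] z:[19,28] -> hit [19,45/2], descend [15, 30]
      N15 x:[37/2,45/2] y:[17,34] z:[19,70/3] -> hit [19,45/2], descend [3, 31]
        N3 x:[19,21] y:[17,22] z:[62/3,21] -> hit [62/3,21] leaf, test {P12@t=62/3}
        N31 x:[37/2,45/2] y:[28,34] z:[19,70/3] -> miss, prune
      N30 x:[17,45/2] y:[17,30] z:[80/3,28] -> miss, prune
    N8 x:[17/2,16] y:[11,33] z:[49/3,82/3] -> miss, prune
  N16 x:[11,55/2] y:[33,53] z:[16,88/3] -> miss, prune

Summary -> nodes [0, 11, 5, 15, 3, 31, 30, 8, 16]; box-tests=9; leaf-entries=1; first=P12

== RESULT ==
12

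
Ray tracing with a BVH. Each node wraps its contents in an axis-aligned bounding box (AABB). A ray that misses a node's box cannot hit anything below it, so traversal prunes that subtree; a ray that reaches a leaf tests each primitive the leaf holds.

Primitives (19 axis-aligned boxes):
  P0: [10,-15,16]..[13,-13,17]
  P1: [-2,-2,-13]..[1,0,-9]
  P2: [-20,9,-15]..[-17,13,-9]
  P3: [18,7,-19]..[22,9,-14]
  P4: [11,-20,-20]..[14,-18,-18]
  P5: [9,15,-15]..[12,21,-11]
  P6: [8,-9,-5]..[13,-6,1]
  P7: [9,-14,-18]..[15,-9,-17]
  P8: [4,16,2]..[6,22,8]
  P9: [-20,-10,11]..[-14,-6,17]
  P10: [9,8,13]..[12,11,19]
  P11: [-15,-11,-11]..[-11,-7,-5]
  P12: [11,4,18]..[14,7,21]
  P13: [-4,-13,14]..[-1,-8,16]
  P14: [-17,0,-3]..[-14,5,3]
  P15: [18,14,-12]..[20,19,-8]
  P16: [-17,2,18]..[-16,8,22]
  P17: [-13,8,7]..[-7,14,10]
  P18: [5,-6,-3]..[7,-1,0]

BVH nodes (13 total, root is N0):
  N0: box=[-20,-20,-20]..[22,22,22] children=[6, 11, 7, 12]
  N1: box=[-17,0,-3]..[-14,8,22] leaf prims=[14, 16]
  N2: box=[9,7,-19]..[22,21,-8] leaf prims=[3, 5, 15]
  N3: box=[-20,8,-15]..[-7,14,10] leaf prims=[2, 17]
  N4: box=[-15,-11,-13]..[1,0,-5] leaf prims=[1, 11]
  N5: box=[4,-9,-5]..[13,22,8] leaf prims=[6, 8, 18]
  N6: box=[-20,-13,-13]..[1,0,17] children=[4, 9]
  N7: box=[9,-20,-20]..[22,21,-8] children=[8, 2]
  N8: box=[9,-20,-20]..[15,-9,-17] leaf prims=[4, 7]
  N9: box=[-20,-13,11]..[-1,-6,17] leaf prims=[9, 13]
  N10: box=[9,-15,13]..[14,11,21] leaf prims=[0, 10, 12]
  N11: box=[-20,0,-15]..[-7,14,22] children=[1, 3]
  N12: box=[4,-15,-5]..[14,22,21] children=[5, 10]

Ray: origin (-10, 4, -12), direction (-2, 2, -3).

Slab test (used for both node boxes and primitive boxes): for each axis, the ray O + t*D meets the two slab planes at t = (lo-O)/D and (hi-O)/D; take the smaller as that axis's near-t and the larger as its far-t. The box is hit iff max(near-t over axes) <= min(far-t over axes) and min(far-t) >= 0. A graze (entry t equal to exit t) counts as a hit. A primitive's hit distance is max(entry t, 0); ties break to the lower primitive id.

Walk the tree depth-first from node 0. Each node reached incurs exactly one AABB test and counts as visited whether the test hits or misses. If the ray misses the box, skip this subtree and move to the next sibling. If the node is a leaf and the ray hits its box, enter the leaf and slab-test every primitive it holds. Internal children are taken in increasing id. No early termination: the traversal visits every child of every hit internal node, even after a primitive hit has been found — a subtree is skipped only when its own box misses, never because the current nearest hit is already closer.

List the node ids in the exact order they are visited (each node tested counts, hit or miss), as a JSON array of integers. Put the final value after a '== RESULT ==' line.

Walk:
N0 x:[-16,5] y:[-12,9] z:[-34/3,8/3] -> hit [-34/3,8/3], descend [6, 7, 11, 12]
  N6 x:[-11/2,5] y:[-17/2,-2] z:[-29/3,1/3] -> miss, prune
  N7 x:[-16,-19/2] y:[-12,17/2] z:[-4/3,8/3] -> miss, prune
  N11 x:[-3/2,5] y:[-2,5] z:[-34/3,1] -> hit [-3/2,1], descend [1, 3]
    N1 x:[2,7/2] y:[-2,2] z:[-34/3,-3] -> miss, prune
    N3 x:[-3/2,5] y:[2,5] z:[-22/3,1] -> miss, prune
  N12 x:[-12,-7] y:[-19/2,9] z:[-11,-7/3] -> miss, prune

order=[0, 6, 7, 11, 1, 3, 12]  |boxes|=7  |leaves|=0  hit=miss

== RESULT ==
[0, 6, 7, 11, 1, 3, 12]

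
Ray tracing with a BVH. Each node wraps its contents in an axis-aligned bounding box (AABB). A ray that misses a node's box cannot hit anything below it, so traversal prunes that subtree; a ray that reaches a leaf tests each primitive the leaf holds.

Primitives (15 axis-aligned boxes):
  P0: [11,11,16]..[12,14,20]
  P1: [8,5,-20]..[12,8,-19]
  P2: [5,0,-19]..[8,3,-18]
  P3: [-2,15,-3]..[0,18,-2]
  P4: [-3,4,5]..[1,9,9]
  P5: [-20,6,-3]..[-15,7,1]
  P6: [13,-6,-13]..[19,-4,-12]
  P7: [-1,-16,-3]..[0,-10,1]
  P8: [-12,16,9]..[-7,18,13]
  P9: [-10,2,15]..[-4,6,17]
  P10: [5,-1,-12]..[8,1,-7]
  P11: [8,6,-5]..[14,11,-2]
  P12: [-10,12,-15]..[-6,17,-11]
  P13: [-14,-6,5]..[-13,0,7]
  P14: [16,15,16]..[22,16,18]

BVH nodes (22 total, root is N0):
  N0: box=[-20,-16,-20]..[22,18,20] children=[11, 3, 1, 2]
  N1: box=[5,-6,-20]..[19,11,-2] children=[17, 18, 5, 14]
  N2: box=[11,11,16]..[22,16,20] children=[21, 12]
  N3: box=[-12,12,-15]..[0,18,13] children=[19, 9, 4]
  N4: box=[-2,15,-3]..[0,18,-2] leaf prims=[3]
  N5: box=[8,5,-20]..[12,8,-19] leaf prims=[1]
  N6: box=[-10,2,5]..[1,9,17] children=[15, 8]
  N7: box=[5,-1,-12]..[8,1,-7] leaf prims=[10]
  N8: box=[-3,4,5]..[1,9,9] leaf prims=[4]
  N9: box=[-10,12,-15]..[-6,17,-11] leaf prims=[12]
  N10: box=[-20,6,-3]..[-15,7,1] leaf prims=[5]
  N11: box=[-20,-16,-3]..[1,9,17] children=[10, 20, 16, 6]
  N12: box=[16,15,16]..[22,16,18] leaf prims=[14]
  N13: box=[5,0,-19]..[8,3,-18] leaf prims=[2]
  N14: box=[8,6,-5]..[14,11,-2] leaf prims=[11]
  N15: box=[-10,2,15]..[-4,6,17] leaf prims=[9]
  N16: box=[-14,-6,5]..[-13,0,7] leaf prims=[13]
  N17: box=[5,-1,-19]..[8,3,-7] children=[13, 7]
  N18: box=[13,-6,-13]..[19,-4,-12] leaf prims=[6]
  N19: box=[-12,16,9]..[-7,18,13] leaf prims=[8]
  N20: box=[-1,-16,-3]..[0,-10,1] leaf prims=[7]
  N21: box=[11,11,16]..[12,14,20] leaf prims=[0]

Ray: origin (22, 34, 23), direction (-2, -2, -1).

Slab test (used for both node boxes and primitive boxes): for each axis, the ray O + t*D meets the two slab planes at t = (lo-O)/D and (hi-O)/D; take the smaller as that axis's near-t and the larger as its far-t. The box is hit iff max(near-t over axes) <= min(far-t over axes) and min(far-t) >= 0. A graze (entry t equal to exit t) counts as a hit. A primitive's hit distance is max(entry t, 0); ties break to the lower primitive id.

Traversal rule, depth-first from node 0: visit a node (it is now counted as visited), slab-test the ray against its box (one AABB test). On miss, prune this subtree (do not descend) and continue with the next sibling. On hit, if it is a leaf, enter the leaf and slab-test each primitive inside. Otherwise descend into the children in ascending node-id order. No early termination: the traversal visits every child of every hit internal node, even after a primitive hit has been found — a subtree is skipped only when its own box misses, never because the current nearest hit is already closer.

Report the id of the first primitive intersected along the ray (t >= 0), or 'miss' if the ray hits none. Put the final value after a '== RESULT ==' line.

Trace the traversal:
N0 x:[0,21] y:[8,25] z:[3,43] -> hit [8,21], descend [1, 2, 3, 11]
  N1 x:[3/2,17/2] y:[23/2,20] z:[25,43] -> miss, prune
  N2 x:[0,11/2] y:[9,23/2] z:[3,7] -> miss, prune
  N3 x:[11,17] y:[8,11] z:[10,38] -> hit [11,11], descend [4, 9, 19]
    N4 x:[11,12] y:[8,19/2] z:[25,26] -> miss, prune
    N9 x:[14,16] y:[17/2,11] z:[34,38] -> miss, prune
    N19 x:[29/2,17] y:[8,9] z:[10,14] -> miss, prune
  N11 x:[21/2,21] y:[25/2,25] z:[6,26] -> hit [25/2,21], descend [6, 10, 16, 20]
    N6 x:[21/2,16] y:[25/2,16] z:[6,18] -> hit [25/2,16], descend [8, 15]
      N8 x:[21/2,25/2] y:[25/2,15] z:[14,18] -> miss, prune
      N15 x:[13,16] y:[14,16] z:[6,8] -> miss, prune
    N10 x:[37/2,21] y:[27/2,14] z:[22,26] -> miss, prune
    N16 x:[35/2,18] y:[17,20] z:[16,18] -> hit [35/2,18] leaf, test {P13@t=35/2}
    N20 x:[11,23/2] y:[22,25] z:[22,26] -> miss, prune

Summary -> nodes [0, 1, 2, 3, 4, 9, 19, 11, 6, 8, 15, 10, 16, 20]; box-tests=14; leaf-entries=1; first=P13

== RESULT ==
13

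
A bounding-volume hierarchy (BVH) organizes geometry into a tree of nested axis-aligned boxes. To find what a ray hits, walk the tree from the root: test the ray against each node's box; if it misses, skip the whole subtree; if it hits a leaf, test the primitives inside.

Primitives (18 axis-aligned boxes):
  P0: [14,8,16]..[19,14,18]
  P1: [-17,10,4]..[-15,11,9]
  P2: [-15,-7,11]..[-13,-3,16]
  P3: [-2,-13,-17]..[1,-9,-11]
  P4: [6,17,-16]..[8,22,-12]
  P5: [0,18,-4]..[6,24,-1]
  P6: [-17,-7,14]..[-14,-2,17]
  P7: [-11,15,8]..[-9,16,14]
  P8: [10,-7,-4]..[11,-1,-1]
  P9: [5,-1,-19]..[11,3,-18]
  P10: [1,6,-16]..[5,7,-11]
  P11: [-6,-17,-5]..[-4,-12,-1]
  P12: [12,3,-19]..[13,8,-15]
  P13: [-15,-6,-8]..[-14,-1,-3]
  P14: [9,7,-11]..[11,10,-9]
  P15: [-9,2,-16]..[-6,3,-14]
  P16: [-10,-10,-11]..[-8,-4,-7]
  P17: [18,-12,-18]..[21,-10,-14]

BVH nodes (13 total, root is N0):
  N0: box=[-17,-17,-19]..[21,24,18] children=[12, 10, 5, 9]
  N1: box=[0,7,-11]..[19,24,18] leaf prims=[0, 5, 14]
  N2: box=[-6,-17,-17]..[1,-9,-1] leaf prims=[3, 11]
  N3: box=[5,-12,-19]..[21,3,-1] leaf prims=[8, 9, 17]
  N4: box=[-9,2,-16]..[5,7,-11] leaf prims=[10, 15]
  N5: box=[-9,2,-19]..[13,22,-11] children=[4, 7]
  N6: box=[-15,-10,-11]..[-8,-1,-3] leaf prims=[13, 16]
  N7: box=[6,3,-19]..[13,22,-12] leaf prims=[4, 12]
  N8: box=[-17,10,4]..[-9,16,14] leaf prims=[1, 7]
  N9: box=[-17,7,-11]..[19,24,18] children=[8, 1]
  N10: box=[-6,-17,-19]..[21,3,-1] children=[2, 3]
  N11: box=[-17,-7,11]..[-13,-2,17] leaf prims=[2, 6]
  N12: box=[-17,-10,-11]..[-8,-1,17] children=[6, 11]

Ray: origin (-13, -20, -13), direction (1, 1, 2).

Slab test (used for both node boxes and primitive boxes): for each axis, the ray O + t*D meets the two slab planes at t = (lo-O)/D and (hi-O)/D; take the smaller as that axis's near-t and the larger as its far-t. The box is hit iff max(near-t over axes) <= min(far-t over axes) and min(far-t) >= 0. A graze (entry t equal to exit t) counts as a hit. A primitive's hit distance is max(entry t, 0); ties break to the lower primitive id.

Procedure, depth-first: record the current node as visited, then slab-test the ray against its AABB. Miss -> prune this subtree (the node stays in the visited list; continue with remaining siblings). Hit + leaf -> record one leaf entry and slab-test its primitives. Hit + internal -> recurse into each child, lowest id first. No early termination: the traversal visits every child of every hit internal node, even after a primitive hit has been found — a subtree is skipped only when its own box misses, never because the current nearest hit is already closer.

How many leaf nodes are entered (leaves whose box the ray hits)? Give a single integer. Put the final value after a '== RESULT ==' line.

Traverse from the root:
N0 x:[-4,34] y:[3,44] z:[-3,31/2] -> hit [3,31/2], descend [5, 9, 10, 12]
  N5 x:[4,26] y:[22,42] z:[-3,1] -> miss, prune
  N9 x:[-4,32] y:[27,44] z:[1,31/2] -> miss, prune
  N10 x:[7,34] y:[3,23] z:[-3,6] -> miss, prune
  N12 x:[-4,5] y:[10,19] z:[1,15] -> miss, prune

Visited [0, 5, 9, 10, 12]. Tests: 5 box, 0 leaf. Nearest: miss.

== RESULT ==
0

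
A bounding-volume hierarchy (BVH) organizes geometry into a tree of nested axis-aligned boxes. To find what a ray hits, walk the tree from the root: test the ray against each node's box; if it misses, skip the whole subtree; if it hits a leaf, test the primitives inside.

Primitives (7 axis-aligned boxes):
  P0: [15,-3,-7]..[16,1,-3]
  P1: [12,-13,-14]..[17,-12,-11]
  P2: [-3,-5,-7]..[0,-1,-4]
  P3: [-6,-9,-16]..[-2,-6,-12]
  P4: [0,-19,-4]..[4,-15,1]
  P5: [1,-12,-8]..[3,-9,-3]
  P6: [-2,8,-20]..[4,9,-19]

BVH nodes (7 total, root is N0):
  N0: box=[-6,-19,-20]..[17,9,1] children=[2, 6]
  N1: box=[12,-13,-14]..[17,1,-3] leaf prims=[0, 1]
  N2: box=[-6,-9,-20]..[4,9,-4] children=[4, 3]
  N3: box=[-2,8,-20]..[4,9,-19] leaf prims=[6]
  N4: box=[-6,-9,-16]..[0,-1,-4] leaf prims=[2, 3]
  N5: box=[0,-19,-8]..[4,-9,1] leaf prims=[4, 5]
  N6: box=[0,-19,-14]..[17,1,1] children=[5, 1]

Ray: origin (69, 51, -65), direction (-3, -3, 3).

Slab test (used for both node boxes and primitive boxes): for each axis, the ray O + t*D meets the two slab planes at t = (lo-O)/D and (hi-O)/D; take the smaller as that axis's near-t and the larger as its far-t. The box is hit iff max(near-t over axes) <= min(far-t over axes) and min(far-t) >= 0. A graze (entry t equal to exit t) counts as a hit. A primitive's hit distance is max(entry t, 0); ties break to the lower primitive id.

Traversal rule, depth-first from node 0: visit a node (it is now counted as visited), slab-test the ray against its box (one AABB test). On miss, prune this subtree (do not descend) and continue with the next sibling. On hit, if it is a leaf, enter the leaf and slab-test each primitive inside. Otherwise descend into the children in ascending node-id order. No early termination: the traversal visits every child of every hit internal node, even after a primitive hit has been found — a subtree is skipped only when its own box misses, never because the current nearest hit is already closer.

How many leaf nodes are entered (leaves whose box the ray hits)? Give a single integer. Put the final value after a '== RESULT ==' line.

Walk:
N0 x:[52/3,25] y:[14,70/3] z:[15,22] -> hit [52/3,22], descend [2, 6]
  N2 x:[65/3,25] y:[14,20] z:[15,61/3] -> miss, prune
  N6 x:[52/3,23] y:[50/3,70/3] z:[17,22] -> hit [52/3,22], descend [1, 5]
    N1 x:[52/3,19] y:[50/3,64/3] z:[17,62/3] -> hit [52/3,19] leaf, test {P0(miss), P1(miss)}
    N5 x:[65/3,23] y:[20,70/3] z:[19,22] -> hit [65/3,22] leaf, test {P4@t=22, P5(miss)}

Visited [0, 2, 6, 1, 5]. Tests: 5 box, 2 leaf. Nearest: P4.

== RESULT ==
2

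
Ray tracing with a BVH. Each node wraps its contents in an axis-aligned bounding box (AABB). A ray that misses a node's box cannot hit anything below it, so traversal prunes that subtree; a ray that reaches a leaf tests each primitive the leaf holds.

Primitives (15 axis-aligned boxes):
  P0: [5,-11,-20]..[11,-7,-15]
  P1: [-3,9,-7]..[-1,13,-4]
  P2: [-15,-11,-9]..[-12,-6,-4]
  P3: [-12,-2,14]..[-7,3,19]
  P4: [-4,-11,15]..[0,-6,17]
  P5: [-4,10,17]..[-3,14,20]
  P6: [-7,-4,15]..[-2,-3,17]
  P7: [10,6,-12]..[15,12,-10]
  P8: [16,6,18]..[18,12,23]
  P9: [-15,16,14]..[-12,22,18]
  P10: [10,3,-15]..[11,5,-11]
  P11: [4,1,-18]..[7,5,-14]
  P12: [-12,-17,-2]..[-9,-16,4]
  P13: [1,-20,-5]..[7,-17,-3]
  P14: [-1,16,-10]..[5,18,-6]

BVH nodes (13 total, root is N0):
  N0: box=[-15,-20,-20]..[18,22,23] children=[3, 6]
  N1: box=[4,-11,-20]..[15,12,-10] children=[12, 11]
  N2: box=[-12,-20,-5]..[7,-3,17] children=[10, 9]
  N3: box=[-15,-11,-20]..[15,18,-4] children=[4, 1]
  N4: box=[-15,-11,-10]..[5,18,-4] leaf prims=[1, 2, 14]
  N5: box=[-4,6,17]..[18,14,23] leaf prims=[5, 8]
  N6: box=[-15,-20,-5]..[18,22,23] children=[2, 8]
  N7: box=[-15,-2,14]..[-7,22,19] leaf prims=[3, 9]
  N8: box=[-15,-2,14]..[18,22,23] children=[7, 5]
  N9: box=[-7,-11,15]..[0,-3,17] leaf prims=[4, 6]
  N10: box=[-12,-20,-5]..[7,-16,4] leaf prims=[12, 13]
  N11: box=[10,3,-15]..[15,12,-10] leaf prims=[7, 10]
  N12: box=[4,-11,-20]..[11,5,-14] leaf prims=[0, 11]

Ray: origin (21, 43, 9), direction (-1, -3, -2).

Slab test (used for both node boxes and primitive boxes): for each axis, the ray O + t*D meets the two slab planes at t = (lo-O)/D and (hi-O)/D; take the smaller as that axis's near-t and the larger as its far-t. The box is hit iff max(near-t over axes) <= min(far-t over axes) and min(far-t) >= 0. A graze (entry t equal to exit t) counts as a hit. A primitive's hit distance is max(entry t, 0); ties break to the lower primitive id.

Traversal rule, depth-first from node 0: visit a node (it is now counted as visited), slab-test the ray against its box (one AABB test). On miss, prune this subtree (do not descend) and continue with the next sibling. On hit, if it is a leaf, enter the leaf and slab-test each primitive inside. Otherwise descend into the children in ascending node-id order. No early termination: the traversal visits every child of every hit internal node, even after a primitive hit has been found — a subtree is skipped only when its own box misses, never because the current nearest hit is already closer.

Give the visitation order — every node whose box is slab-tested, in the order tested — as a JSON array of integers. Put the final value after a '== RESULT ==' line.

Walk:
N0 x:[3,36] y:[7,21] z:[-7,29/2] -> hit [7,29/2], descend [3, 6]
  N3 x:[6,36] y:[25/3,18] z:[13/2,29/2] -> hit [25/3,29/2], descend [1, 4]
    N1 x:[6,17] y:[31/3,18] z:[19/2,29/2] -> hit [31/3,29/2], descend [11, 12]
      N11 x:[6,11] y:[31/3,40/3] z:[19/2,12] -> hit [31/3,11] leaf, test {P7@t=31/3, P10(miss)}
      N12 x:[10,17] y:[38/3,18] z:[23/2,29/2] -> hit [38/3,29/2] leaf, test {P0(miss), P11(miss)}
    N4 x:[16,36] y:[25/3,18] z:[13/2,19/2] -> miss, prune
  N6 x:[3,36] y:[7,21] z:[-7,7] -> hit [7,7], descend [2, 8]
    N2 x:[14,33] y:[46/3,21] z:[-4,7] -> miss, prune
    N8 x:[3,36] y:[7,15] z:[-7,-5/2] -> miss, prune

Summary -> nodes [0, 3, 1, 11, 12, 4, 6, 2, 8]; box-tests=9; leaf-entries=2; first=P7

== RESULT ==
[0, 3, 1, 11, 12, 4, 6, 2, 8]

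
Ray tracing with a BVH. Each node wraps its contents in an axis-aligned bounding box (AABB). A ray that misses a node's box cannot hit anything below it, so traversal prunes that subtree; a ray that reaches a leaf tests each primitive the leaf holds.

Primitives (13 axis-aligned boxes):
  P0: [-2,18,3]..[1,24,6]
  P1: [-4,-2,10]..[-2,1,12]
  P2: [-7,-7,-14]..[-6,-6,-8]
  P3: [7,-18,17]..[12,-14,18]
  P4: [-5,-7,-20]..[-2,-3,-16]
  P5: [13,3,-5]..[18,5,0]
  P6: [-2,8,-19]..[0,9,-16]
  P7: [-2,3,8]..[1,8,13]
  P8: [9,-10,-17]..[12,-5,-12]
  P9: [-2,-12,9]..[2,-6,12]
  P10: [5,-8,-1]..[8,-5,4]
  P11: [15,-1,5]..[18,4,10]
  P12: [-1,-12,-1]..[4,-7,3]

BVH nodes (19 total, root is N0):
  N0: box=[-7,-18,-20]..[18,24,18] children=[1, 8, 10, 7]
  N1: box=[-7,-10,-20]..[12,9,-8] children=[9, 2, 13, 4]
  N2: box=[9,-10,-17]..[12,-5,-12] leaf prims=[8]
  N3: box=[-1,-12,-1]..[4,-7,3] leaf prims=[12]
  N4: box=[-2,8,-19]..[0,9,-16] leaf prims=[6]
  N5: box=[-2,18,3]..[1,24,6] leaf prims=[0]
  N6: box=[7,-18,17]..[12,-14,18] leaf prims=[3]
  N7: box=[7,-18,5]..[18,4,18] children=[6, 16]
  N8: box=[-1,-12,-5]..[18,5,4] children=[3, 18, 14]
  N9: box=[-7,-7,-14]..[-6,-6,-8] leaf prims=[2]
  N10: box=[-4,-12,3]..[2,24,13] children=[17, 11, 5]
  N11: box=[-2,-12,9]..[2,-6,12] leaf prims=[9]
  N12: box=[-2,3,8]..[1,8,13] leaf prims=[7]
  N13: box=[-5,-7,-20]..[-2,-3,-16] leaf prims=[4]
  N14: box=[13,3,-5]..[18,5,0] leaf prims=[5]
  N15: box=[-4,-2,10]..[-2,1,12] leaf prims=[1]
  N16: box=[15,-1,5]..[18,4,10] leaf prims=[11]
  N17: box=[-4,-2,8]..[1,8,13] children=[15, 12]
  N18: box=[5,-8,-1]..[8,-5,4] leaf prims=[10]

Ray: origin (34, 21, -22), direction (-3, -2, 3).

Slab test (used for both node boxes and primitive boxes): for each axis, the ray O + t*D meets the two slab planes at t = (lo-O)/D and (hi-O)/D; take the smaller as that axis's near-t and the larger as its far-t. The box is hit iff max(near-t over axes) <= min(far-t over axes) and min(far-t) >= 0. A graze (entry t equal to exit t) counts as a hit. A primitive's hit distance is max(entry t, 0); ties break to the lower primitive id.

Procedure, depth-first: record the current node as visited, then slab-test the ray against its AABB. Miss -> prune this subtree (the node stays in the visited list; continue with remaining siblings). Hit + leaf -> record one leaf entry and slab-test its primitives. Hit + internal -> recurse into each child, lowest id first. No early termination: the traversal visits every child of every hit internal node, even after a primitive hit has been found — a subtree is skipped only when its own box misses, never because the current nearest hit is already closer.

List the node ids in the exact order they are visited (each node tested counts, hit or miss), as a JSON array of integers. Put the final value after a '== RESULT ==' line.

Walk:
N0 x:[16/3,41/3] y:[-3/2,39/2] z:[2/3,40/3] -> hit [16/3,40/3], descend [1, 7, 8, 10]
  N1 x:[22/3,41/3] y:[6,31/2] z:[2/3,14/3] -> miss, prune
  N7 x:[16/3,9] y:[17/2,39/2] z:[9,40/3] -> hit [9,9], descend [6, 16]
    N6 x:[22/3,9] y:[35/2,39/2] z:[13,40/3] -> miss, prune
    N16 x:[16/3,19/3] y:[17/2,11] z:[9,32/3] -> miss, prune
  N8 x:[16/3,35/3] y:[8,33/2] z:[17/3,26/3] -> hit [8,26/3], descend [3, 14, 18]
    N3 x:[10,35/3] y:[14,33/2] z:[7,25/3] -> miss, prune
    N14 x:[16/3,7] y:[8,9] z:[17/3,22/3] -> miss, prune
    N18 x:[26/3,29/3] y:[13,29/2] z:[7,26/3] -> miss, prune
  N10 x:[32/3,38/3] y:[-3/2,33/2] z:[25/3,35/3] -> hit [32/3,35/3], descend [5, 11, 17]
    N5 x:[11,12] y:[-3/2,3/2] z:[25/3,28/3] -> miss, prune
    N11 x:[32/3,12] y:[27/2,33/2] z:[31/3,34/3] -> miss, prune
    N17 x:[11,38/3] y:[13/2,23/2] z:[10,35/3] -> hit [11,23/2], descend [12, 15]
      N12 x:[11,12] y:[13/2,9] z:[10,35/3] -> miss, prune
      N15 x:[12,38/3] y:[10,23/2] z:[32/3,34/3] -> miss, prune

Visited [0, 1, 7, 6, 16, 8, 3, 14, 18, 10, 5, 11, 17, 12, 15]. Tests: 15 box, 0 leaf. Nearest: miss.

== RESULT ==
[0, 1, 7, 6, 16, 8, 3, 14, 18, 10, 5, 11, 17, 12, 15]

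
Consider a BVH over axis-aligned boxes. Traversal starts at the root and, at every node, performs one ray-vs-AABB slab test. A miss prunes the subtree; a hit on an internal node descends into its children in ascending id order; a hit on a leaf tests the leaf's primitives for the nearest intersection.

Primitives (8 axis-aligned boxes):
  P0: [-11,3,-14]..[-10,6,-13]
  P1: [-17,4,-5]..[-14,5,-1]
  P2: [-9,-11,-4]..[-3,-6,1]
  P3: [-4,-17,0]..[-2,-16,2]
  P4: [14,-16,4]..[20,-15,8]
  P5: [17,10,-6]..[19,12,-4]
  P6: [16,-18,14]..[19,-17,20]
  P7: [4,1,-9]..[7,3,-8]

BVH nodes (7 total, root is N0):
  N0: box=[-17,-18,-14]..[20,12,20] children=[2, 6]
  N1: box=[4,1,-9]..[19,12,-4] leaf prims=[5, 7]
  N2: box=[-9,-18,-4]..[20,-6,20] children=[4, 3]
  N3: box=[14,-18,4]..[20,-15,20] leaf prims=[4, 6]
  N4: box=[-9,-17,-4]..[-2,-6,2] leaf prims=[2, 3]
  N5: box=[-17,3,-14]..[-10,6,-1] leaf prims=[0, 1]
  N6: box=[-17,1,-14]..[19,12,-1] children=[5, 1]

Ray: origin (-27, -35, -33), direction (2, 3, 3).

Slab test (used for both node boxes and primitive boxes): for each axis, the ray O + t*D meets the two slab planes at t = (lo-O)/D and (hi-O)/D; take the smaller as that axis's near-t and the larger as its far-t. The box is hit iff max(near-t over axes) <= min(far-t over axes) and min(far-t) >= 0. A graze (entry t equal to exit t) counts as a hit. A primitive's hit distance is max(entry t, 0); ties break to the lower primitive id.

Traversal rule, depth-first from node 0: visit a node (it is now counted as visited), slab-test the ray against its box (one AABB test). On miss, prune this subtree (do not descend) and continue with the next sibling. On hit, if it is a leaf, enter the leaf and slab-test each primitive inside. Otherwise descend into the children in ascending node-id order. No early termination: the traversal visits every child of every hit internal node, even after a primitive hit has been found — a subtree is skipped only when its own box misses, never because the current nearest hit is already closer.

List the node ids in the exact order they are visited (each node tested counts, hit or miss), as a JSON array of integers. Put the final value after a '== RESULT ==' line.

Walk:
N0 x:[5,47/2] y:[17/3,47/3] z:[19/3,53/3] -> hit [19/3,47/3], descend [2, 6]
  N2 x:[9,47/2] y:[17/3,29/3] z:[29/3,53/3] -> hit [29/3,29/3], descend [3, 4]
    N3 x:[41/2,47/2] y:[17/3,20/3] z:[37/3,53/3] -> miss, prune
    N4 x:[9,25/2] y:[6,29/3] z:[29/3,35/3] -> hit [29/3,29/3] leaf, test {P2@t=29/3, P3(miss)}
  N6 x:[5,23] y:[12,47/3] z:[19/3,32/3] -> miss, prune

order=[0, 2, 3, 4, 6]  |boxes|=5  |leaves|=1  hit=P2

== RESULT ==
[0, 2, 3, 4, 6]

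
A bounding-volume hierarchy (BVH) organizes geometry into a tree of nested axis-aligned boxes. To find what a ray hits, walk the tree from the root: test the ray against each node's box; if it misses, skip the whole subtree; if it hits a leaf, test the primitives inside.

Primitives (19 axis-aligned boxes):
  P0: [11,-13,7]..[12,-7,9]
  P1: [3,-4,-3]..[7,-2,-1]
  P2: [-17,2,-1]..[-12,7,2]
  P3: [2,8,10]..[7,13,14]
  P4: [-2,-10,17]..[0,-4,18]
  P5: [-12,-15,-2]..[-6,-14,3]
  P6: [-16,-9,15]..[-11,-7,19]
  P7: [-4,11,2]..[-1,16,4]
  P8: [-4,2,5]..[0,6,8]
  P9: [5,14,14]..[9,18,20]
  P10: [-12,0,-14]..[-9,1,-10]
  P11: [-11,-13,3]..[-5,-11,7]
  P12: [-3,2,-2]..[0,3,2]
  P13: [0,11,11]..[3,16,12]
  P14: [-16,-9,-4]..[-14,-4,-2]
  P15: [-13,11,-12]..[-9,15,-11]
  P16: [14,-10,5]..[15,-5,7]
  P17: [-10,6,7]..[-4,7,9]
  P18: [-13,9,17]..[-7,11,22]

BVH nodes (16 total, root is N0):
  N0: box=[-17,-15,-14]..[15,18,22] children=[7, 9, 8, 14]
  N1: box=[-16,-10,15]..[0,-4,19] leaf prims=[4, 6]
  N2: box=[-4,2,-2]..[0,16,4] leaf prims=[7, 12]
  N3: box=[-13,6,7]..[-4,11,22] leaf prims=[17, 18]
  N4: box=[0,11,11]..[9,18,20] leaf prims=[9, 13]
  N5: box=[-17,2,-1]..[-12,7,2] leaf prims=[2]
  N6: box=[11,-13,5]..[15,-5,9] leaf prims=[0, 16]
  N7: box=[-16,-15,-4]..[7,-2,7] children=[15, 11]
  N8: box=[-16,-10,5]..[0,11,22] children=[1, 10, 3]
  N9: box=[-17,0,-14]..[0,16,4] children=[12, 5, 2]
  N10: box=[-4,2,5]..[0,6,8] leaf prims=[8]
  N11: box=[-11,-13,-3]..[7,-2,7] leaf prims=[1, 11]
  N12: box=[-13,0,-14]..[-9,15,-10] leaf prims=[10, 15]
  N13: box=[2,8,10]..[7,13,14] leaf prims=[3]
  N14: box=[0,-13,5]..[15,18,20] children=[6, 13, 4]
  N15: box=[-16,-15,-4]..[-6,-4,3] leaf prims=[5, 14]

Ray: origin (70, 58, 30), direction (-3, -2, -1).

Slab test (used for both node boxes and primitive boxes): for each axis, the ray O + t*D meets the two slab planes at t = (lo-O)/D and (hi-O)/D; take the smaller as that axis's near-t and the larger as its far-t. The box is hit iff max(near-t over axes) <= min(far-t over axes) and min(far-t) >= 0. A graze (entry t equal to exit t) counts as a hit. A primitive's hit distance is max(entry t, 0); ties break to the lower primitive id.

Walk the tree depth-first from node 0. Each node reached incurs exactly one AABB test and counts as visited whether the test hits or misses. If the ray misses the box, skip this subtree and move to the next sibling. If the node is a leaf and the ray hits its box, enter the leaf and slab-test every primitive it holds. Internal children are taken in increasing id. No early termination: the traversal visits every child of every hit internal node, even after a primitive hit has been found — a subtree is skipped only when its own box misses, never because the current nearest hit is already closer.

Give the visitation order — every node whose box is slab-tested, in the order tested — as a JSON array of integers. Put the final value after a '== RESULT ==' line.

Walk:
N0 x:[55/3,29] y:[20,73/2] z:[8,44] -> hit [20,29], descend [7, 8, 9, 14]
  N7 x:[21,86/3] y:[30,73/2] z:[23,34] -> miss, prune
  N8 x:[70/3,86/3] y:[47/2,34] z:[8,25] -> hit [47/2,25], descend [1, 3, 10]
    N1 x:[70/3,86/3] y:[31,34] z:[11,15] -> miss, prune
    N3 x:[74/3,83/3] y:[47/2,26] z:[8,23] -> miss, prune
    N10 x:[70/3,74/3] y:[26,28] z:[22,25] -> miss, prune
  N9 x:[70/3,29] y:[21,29] z:[26,44] -> hit [26,29], descend [2, 5, 12]
    N2 x:[70/3,74/3] y:[21,28] z:[26,32] -> miss, prune
    N5 x:[82/3,29] y:[51/2,28] z:[28,31] -> hit [28,28] leaf, test {P2@t=28}
    N12 x:[79/3,83/3] y:[43/2,29] z:[40,44] -> miss, prune
  N14 x:[55/3,70/3] y:[20,71/2] z:[10,25] -> hit [20,70/3], descend [4, 6, 13]
    N4 x:[61/3,70/3] y:[20,47/2] z:[10,19] -> miss, prune
    N6 x:[55/3,59/3] y:[63/2,71/2] z:[21,25] -> miss, prune
    N13 x:[21,68/3] y:[45/2,25] z:[16,20] -> miss, prune

Visited [0, 7, 8, 1, 3, 10, 9, 2, 5, 12, 14, 4, 6, 13]. Tests: 14 box, 1 leaf. Nearest: P2.

== RESULT ==
[0, 7, 8, 1, 3, 10, 9, 2, 5, 12, 14, 4, 6, 13]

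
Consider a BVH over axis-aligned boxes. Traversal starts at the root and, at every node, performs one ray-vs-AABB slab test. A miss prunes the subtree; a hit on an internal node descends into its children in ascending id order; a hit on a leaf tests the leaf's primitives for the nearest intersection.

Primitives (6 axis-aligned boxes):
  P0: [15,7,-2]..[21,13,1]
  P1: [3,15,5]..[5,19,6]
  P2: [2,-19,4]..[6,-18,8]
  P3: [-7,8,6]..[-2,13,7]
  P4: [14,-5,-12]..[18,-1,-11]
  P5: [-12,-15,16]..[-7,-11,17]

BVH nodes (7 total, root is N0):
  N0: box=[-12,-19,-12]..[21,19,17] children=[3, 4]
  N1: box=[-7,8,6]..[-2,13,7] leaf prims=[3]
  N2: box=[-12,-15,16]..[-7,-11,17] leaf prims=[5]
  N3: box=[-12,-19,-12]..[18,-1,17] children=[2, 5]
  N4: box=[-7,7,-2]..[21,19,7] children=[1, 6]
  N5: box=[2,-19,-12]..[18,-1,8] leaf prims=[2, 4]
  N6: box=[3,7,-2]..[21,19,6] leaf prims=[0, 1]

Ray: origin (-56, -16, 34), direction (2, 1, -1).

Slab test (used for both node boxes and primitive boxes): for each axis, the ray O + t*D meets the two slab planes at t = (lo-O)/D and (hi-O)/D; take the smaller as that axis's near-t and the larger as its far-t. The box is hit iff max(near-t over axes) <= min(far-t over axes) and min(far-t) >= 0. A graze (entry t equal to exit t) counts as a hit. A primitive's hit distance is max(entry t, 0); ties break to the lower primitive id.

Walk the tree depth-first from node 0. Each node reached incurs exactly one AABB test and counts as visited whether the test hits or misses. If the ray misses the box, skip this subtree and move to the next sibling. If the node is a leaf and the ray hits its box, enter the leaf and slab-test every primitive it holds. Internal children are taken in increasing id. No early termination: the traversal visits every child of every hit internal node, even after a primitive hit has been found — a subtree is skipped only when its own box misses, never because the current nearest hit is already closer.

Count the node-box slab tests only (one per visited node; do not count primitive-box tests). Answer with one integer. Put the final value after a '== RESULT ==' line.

Trace the traversal:
N0 x:[22,77/2] y:[-3,35] z:[17,46] -> hit [22,35], descend [3, 4]
  N3 x:[22,37] y:[-3,15] z:[17,46] -> miss, prune
  N4 x:[49/2,77/2] y:[23,35] z:[27,36] -> hit [27,35], descend [1, 6]
    N1 x:[49/2,27] y:[24,29] z:[27,28] -> hit [27,27] leaf, test {P3@t=27}
    N6 x:[59/2,77/2] y:[23,35] z:[28,36] -> hit [59/2,35] leaf, test {P0(miss), P1(miss)}

Visited [0, 3, 4, 1, 6]. Tests: 5 box, 2 leaf. Nearest: P3.

== RESULT ==
5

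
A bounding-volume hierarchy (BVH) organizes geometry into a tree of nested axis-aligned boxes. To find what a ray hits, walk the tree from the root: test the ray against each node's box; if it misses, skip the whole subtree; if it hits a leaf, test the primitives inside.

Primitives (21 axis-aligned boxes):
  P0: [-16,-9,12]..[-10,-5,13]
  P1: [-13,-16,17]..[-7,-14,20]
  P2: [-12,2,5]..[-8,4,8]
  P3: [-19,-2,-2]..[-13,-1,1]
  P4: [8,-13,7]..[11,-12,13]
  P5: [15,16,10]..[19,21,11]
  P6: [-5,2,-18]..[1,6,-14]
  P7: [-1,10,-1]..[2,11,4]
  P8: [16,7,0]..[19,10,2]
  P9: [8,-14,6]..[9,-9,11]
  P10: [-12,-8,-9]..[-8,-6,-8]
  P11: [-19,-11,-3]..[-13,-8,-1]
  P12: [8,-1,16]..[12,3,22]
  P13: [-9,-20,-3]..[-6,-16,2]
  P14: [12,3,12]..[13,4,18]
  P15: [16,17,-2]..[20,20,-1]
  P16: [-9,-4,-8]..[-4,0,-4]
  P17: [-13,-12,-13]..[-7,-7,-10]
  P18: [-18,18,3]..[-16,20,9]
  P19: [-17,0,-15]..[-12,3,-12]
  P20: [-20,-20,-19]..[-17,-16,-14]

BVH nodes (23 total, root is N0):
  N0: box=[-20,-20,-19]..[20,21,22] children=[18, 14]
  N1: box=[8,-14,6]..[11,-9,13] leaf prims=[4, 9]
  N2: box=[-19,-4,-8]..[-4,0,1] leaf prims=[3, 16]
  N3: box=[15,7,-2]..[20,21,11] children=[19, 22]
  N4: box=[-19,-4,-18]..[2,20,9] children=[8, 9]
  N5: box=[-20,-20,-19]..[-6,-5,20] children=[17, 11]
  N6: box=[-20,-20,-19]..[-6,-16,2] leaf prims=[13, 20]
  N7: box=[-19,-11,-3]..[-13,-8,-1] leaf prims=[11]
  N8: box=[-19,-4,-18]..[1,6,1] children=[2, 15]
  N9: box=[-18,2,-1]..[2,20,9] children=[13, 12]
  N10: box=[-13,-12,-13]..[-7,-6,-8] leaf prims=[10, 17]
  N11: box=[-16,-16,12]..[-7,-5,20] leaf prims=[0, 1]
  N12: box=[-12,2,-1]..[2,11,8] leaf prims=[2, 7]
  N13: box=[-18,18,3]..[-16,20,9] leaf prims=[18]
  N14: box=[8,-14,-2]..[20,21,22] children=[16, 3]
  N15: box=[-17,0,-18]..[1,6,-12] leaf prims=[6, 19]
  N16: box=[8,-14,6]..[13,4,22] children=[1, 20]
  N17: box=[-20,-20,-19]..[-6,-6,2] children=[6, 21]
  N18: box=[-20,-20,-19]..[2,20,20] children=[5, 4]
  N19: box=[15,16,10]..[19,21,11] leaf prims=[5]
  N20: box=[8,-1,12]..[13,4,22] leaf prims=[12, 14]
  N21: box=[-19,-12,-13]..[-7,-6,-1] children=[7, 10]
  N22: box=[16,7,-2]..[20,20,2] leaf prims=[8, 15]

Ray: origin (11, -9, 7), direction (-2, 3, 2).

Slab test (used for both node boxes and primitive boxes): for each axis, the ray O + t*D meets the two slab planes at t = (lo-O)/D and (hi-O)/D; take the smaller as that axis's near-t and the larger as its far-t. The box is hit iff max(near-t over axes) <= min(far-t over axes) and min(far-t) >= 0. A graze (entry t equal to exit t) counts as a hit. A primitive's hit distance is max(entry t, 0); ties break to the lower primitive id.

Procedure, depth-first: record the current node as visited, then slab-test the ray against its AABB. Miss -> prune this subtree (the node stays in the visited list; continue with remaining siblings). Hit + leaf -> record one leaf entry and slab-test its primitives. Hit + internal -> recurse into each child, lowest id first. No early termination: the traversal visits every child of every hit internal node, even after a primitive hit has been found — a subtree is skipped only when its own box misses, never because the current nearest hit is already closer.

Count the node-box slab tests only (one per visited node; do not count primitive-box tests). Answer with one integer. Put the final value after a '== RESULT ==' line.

Trace the traversal:
N0 x:[-9/2,31/2] y:[-11/3,10] z:[-13,15/2] -> hit [-11/3,15/2], descend [14, 18]
  N14 x:[-9/2,3/2] y:[-5/3,10] z:[-9/2,15/2] -> hit [-5/3,3/2], descend [3, 16]
    N3 x:[-9/2,-2] y:[16/3,10] z:[-9/2,2] -> miss, prune
    N16 x:[-1,3/2] y:[-5/3,13/3] z:[-1/2,15/2] -> hit [-1/2,3/2], descend [1, 20]
      N1 x:[0,3/2] y:[-5/3,0] z:[-1/2,3] -> hit [0,0] leaf, test {P4(miss), P9(miss)}
      N20 x:[-1,3/2] y:[8/3,13/3] z:[5/2,15/2] -> miss, prune
  N18 x:[9/2,31/2] y:[-11/3,29/3] z:[-13,13/2] -> hit [9/2,13/2], descend [4, 5]
    N4 x:[9/2,15] y:[5/3,29/3] z:[-25/2,1] -> miss, prune
    N5 x:[17/2,31/2] y:[-11/3,4/3] z:[-13,13/2] -> miss, prune

9 AABB tests over nodes [0, 14, 3, 16, 1, 20, 18, 4, 5]; 1 leaf entered; closest miss.

== RESULT ==
9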